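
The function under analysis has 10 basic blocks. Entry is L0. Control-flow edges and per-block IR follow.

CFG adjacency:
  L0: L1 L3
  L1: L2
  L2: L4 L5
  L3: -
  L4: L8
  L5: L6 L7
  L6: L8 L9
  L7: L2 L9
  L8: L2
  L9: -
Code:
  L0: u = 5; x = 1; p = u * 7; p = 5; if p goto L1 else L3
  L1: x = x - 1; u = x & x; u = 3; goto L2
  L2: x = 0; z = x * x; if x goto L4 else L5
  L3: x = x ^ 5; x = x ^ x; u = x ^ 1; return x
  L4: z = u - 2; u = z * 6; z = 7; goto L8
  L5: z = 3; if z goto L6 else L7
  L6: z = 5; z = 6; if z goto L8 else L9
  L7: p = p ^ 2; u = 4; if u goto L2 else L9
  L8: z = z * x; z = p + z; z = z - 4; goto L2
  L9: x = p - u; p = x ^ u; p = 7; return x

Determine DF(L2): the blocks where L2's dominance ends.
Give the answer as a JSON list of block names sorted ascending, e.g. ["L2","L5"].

idom tree: L1←L0 L2←L1 L3←L0 L4←L2 L5←L2 L6←L5 L7←L5 L8←L2 L9←L5
Dom∩ at merges:
  L2: preds {L1,L7,L8}: {L0,L1} ∩ {L0,L1,L2,L5,L7} ∩ {L0,L1,L2,L8} = {L0,L1}; idom=L1
  L8: preds {L4,L6}: {L0,L1,L2,L4} ∩ {L0,L1,L2,L5,L6} = {L0,L1,L2}; idom=L2
  L9: preds {L6,L7}: {L0,L1,L2,L5,L6} ∩ {L0,L1,L2,L5,L7} = {L0,L1,L2,L5}; idom=L5

Frontier:
  join L2 pred L1: · stop@L1
  join L2 pred L7: L7→L5→L2 stop@L1
  join L2 pred L8: L8→L2 stop@L1
  join L8 pred L4: L4 stop@L2
  join L8 pred L6: L6→L5 stop@L2
  join L9 pred L6: L6 stop@L5
  join L9 pred L7: L7 stop@L5
  L0: DF=∅
  L1: DF=∅
  L2: DF={L2}
  L3: DF=∅
  L4: DF={L8}
  L5: DF={L2,L8}
  L6: DF={L8,L9}
  L7: DF={L2,L9}
  L8: DF={L2}
  L9: DF=∅

DF(L2) = ["L2"]

Answer: ["L2"]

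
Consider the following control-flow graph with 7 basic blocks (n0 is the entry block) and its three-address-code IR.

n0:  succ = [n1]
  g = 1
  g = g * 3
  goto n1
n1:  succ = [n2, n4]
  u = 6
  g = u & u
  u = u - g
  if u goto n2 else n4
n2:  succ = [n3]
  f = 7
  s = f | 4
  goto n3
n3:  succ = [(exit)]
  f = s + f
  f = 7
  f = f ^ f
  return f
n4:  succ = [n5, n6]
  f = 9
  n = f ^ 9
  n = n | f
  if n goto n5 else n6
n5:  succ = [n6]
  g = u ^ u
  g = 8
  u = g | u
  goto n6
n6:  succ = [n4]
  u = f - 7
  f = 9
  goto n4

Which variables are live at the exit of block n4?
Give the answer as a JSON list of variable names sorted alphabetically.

Answer: ["f", "u"]

Working:
Block summaries:
  n0 def {g} use ∅
  n1 def {g,u} use ∅
  n2 def {f,s} use ∅
  n3 def {f} use {f,s}
  n4 def {f,n} use ∅
  n5 def {g,u} use {u}
  n6 def {f,u} use {f}

Live sets:
  n0 li=∅ lo=∅
  n1 li=∅ lo={u}
  n2 li=∅ lo={f,s}
  n3 li={f,s} lo=∅
  n4 li={u} lo={f,u}
  n5 li={f,u} lo={f}
  n6 li={f} lo={u}

live-out(n4) = ["f", "u"]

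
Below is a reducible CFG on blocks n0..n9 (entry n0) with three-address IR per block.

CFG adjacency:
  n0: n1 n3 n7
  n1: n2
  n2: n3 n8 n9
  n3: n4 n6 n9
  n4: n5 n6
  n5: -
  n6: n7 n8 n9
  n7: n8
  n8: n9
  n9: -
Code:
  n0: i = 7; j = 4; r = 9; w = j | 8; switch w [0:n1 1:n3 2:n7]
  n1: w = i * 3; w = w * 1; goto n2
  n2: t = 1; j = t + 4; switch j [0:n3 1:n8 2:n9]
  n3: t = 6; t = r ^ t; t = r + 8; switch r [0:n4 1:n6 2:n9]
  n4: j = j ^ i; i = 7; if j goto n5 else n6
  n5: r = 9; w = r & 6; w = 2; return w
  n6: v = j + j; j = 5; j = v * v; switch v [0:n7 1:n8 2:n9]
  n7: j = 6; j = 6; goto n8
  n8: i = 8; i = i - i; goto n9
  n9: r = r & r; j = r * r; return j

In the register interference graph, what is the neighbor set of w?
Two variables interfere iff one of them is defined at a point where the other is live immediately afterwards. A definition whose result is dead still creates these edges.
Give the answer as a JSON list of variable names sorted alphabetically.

Per-block:
  n0: {i,j,r,w} / ∅
  n1: {w} / {i}
  n2: {j,t} / ∅
  n3: {t} / {r}
  n4: {i,j} / {i,j}
  n5: {r,w} / ∅
  n6: {j,v} / {j}
  n7: {j} / ∅
  n8: {i} / ∅
  n9: {j,r} / {r}

Liveness:
  n0: in=∅ out={i,j,r}
  n1: in={i,r} out={i,r}
  n2: in={i,r} out={i,j,r}
  n3: in={i,j,r} out={i,j,r}
  n4: in={i,j,r} out={j,r}
  n5: in=∅ out=∅
  n6: in={j,r} out={r}
  n7: in={r} out={r}
  n8: in={r} out={r}
  n9: in={r} out=∅

Interfere edges:
  i: {j,r,t,w}
  j: {i,r,t,v,w}
  r: {i,j,t,v,w}
  t: {i,j,r}
  v: {j,r}
  w: {i,j,r}

N(w) = ["i", "j", "r"]

Answer: ["i", "j", "r"]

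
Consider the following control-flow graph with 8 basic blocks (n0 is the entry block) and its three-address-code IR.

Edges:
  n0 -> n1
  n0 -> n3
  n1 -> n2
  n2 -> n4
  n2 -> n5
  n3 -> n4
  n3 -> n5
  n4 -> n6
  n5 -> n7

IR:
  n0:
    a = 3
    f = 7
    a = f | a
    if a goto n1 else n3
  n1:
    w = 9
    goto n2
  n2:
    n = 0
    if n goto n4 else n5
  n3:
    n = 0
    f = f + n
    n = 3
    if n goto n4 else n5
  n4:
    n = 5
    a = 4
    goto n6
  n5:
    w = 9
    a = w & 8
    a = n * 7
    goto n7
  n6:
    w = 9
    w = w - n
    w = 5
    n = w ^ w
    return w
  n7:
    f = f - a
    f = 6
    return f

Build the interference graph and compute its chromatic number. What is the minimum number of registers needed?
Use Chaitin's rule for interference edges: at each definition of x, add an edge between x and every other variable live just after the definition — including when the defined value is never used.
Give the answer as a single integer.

def/use:
  n0: def={a,f} ue=∅
  n1: def={w} ue=∅
  n2: def={n} ue=∅
  n3: def={f,n} ue={f}
  n4: def={a,n} ue=∅
  n5: def={a,w} ue={n}
  n6: def={n,w} ue={n}
  n7: def={f} ue={a,f}

Liveness:
  n0 li=∅ lo={f}
  n1 li={f} lo={f}
  n2 li={f} lo={f,n}
  n3 li={f} lo={f,n}
  n4 li=∅ lo={n}
  n5 li={f,n} lo={a,f}
  n6 li={n} lo=∅
  n7 li={a,f} lo=∅

Conflict graph:
  a — {f,n}
  f — {a,n,w}
  n — {a,f,w}
  w — {f,n}

Chromatic number:
  clique {a,f,n} ⇒ need ≥ 3
  assign a→c2 f→c0 n→c1 w→c2 — no edge inside a register ⇒ χ ≤ 3
  χ = 3

Answer: 3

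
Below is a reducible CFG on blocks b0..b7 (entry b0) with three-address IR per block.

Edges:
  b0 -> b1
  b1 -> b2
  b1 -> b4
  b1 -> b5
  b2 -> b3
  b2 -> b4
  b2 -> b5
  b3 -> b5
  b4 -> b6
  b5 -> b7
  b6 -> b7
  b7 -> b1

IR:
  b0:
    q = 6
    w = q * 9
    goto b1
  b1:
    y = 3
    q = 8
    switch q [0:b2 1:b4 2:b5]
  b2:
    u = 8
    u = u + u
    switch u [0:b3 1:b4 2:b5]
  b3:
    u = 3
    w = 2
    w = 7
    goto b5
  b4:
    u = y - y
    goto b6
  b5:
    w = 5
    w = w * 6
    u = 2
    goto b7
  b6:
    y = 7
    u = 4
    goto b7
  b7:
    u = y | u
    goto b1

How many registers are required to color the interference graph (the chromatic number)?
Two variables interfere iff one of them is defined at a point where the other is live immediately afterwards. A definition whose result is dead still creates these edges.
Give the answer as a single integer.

Per-block:
  b0 def {q,w} use ∅
  b1 def {q,y} use ∅
  b2 def {u} use ∅
  b3 def {u,w} use ∅
  b4 def {u} use {y}
  b5 def {u,w} use ∅
  b6 def {u,y} use ∅
  b7 def {u} use {u,y}

Live sets:
  b0 li=∅ lo=∅
  b1 li=∅ lo={y}
  b2 li={y} lo={y}
  b3 li={y} lo={y}
  b4 li={y} lo=∅
  b5 li={y} lo={u,y}
  b6 li=∅ lo={u,y}
  b7 li={u,y} lo=∅

Interfere edges:
  q: {y}
  u: {y}
  w: {y}
  y: {q,u,w}

Colouring:
  clique {q,y} ⇒ need ≥ 2
  assign q→c1 u→c1 w→c1 y→c0 — no edge inside a register ⇒ χ ≤ 2
  χ = 2

Answer: 2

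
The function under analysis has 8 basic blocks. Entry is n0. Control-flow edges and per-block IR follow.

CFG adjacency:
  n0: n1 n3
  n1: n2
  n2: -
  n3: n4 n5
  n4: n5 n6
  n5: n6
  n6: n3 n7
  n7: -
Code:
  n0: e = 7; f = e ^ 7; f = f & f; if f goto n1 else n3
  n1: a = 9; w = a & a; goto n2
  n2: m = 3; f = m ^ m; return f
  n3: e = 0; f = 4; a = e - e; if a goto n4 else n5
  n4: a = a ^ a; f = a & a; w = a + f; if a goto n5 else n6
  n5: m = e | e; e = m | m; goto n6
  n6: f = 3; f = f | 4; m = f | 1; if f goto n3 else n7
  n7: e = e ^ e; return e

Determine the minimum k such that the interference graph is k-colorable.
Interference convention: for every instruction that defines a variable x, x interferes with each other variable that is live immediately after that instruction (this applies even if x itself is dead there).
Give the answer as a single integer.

Block summaries:
  n0: def={e,f} ue=∅
  n1: def={a,w} ue=∅
  n2: def={f,m} ue=∅
  n3: def={a,e,f} ue=∅
  n4: def={a,f,w} ue={a}
  n5: def={e,m} ue={e}
  n6: def={f,m} ue=∅
  n7: def={e} ue={e}

Live sets:
  n0: in=∅ out=∅
  n1: in=∅ out=∅
  n2: in=∅ out=∅
  n3: in=∅ out={a,e}
  n4: in={a,e} out={e}
  n5: in={e} out={e}
  n6: in={e} out={e}
  n7: in={e} out=∅

Interference:
  a — {e,f,w}
  e — {a,f,m,w}
  f — {a,e,m}
  m — {e,f}
  w — {a,e}

Colouring:
  lower bound: {a,e,f} mutually conflict ⇒ χ ≥ 3
  3-colouring: c0={e}  c1={a,m}  c2={f,w}
  χ = 3

Answer: 3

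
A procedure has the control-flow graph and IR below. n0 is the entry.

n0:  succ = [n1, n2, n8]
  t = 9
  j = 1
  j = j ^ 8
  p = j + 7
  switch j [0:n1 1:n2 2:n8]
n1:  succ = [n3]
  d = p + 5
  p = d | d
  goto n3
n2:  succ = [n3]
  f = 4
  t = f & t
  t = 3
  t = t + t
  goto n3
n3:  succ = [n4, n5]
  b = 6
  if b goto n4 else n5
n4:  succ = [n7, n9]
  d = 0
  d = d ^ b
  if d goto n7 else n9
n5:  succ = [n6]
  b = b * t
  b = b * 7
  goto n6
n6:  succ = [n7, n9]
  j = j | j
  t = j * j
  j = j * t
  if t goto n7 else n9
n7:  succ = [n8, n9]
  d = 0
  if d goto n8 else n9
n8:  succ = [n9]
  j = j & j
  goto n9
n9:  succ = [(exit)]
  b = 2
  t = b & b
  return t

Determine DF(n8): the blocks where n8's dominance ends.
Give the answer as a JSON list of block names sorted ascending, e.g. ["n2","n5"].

idom tree: n1←n0 n2←n0 n3←n0 n4←n3 n5←n3 n6←n5 n7←n3 n8←n0 n9←n0
Dom∩ at merges:
  n3: preds {n1,n2}: {n0,n1} ∩ {n0,n2} = {n0}; idom=n0
  n7: preds {n4,n6}: {n0,n3,n4} ∩ {n0,n3,n5,n6} = {n0,n3}; idom=n3
  n8: preds {n0,n7}: {n0} ∩ {n0,n3,n7} = {n0}; idom=n0
  n9: preds {n4,n6,n7,n8}: {n0,n3,n4} ∩ {n0,n3,n5,n6} ∩ {n0,n3,n7} ∩ {n0,n8} = {n0}; idom=n0

DF derivation:
  join n3 pred n1: n1 stop@n0
  join n3 pred n2: n2 stop@n0
  join n7 pred n4: n4 stop@n3
  join n7 pred n6: n6→n5 stop@n3
  join n8 pred n0: · stop@n0
  join n8 pred n7: n7→n3 stop@n0
  join n9 pred n4: n4→n3 stop@n0
  join n9 pred n6: n6→n5→n3 stop@n0
  join n9 pred n7: n7→n3 stop@n0
  join n9 pred n8: n8 stop@n0
  n0 → ∅
  n1 → {n3}
  n2 → {n3}
  n3 → {n8,n9}
  n4 → {n7,n9}
  n5 → {n7,n9}
  n6 → {n7,n9}
  n7 → {n8,n9}
  n8 → {n9}
  n9 → ∅

DF(n8) = ["n9"]

Answer: ["n9"]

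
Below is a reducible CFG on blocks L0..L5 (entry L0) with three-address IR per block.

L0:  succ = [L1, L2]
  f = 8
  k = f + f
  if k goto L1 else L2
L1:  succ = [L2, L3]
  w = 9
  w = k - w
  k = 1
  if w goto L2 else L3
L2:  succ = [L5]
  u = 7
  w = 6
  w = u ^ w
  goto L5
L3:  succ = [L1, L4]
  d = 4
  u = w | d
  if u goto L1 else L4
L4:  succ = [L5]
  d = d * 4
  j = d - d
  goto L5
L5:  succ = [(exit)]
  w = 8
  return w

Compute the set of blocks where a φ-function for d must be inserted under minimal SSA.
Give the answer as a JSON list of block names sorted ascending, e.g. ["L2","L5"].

idom tree: L1←L0 L2←L0 L3←L1 L4←L3 L5←L0
Join-block Dom:
  L1: preds {L0,L3}: {L0} ∩ {L0,L1,L3} = {L0}; idom=L0
  L2: preds {L0,L1}: {L0} ∩ {L0,L1} = {L0}; idom=L0
  L5: preds {L2,L4}: {L0,L2} ∩ {L0,L1,L3,L4} = {L0}; idom=L0

DF walk-up:
  L1←L0: walk · to L0
  L1←L3: walk L3→L1 to L0
  L2←L0: walk · to L0
  L2←L1: walk L1 to L0
  L5←L2: walk L2 to L0
  L5←L4: walk L4→L3→L1 to L0
  DF(L0)=∅
  DF(L1)={L1,L2,L5}
  DF(L2)={L5}
  DF(L3)={L1,L5}
  DF(L4)={L5}
  DF(L5)=∅

φ for d: defs {L3,L4}
  DF⁺ = {L1,L2,L5}

Answer: ["L1", "L2", "L5"]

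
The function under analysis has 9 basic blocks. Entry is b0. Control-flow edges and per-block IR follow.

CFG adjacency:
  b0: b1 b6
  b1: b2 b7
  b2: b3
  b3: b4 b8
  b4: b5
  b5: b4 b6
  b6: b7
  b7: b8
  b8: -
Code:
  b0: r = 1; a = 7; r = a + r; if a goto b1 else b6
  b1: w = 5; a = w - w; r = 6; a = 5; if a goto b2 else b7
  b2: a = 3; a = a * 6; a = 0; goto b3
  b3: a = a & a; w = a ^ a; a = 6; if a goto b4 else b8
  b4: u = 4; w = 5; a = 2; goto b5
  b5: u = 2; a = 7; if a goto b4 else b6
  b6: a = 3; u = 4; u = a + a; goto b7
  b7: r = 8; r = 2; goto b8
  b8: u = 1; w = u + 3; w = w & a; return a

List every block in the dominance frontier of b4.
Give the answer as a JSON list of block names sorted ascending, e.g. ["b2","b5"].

idom tree: b1←b0 b2←b1 b3←b2 b4←b3 b5←b4 b6←b0 b7←b0 b8←b0
Join-block Dom:
  b4: preds {b3,b5}: {b0,b1,b2,b3} ∩ {b0,b1,b2,b3,b4,b5} = {b0,b1,b2,b3}; idom=b3
  b6: preds {b0,b5}: {b0} ∩ {b0,b1,b2,b3,b4,b5} = {b0}; idom=b0
  b7: preds {b1,b6}: {b0,b1} ∩ {b0,b6} = {b0}; idom=b0
  b8: preds {b3,b7}: {b0,b1,b2,b3} ∩ {b0,b7} = {b0}; idom=b0

DF derivation:
  b4←b3: walk · to b3
  b4←b5: walk b5→b4 to b3
  b6←b0: walk · to b0
  b6←b5: walk b5→b4→b3→b2→b1 to b0
  b7←b1: walk b1 to b0
  b7←b6: walk b6 to b0
  b8←b3: walk b3→b2→b1 to b0
  b8←b7: walk b7 to b0
  DF(b0)=∅
  DF(b1)={b6,b7,b8}
  DF(b2)={b6,b8}
  DF(b3)={b6,b8}
  DF(b4)={b4,b6}
  DF(b5)={b4,b6}
  DF(b6)={b7}
  DF(b7)={b8}
  DF(b8)=∅

DF(b4) = ["b4", "b6"]

Answer: ["b4", "b6"]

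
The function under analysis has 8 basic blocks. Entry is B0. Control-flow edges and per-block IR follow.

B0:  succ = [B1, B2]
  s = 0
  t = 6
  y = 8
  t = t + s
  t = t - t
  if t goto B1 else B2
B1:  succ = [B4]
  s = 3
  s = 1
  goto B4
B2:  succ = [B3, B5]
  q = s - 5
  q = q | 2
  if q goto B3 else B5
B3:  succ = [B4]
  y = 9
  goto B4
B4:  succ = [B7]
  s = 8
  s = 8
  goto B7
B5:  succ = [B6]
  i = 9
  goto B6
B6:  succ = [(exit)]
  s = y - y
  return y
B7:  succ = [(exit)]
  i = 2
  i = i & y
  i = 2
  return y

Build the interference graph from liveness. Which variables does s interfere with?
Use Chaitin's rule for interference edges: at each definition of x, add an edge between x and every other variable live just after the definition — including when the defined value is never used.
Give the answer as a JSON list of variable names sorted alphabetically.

Answer: ["t", "y"]

Derivation:
Per-block:
  B0: def={s,t,y} ue=∅
  B1: def={s} ue=∅
  B2: def={q} ue={s}
  B3: def={y} ue=∅
  B4: def={s} ue=∅
  B5: def={i} ue=∅
  B6: def={s} ue={y}
  B7: def={i} ue={y}

Liveness:
  live B0: ∅→{s,y}
  live B1: {y}→{y}
  live B2: {s,y}→{y}
  live B3: ∅→{y}
  live B4: {y}→{y}
  live B5: {y}→{y}
  live B6: {y}→∅
  live B7: {y}→∅

Interfere edges:
  i↔{y}
  q↔{y}
  s↔{t,y}
  t↔{s,y}
  y↔{i,q,s,t}

N(s) = ["t", "y"]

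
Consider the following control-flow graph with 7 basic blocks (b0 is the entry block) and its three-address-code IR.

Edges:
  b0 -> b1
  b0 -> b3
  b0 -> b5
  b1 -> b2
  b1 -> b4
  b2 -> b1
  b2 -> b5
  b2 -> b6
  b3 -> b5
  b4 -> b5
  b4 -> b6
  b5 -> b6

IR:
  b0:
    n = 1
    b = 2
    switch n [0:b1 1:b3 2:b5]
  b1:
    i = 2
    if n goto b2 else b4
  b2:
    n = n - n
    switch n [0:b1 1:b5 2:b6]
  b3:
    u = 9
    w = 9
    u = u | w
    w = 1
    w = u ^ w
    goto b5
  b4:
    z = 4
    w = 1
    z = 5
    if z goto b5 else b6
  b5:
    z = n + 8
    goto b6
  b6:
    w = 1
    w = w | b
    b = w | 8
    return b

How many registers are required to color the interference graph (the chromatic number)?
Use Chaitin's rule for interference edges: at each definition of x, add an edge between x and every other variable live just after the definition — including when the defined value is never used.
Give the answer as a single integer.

Block summaries:
  b0: {b,n} / ∅
  b1: {i} / {n}
  b2: {n} / {n}
  b3: {u,w} / ∅
  b4: {w,z} / ∅
  b5: {z} / {n}
  b6: {b,w} / {b}

Backward fixpoint:
  b0 li=∅ lo={b,n}
  b1 li={b,n} lo={b,n}
  b2 li={b,n} lo={b,n}
  b3 li={b,n} lo={b,n}
  b4 li={b,n} lo={b,n}
  b5 li={b,n} lo={b}
  b6 li={b} lo=∅

Conflict graph:
  b — {i,n,u,w,z}
  i — {b,n}
  n — {b,i,u,w,z}
  u — {b,n,w}
  w — {b,n,u}
  z — {b,n}

Chromatic number:
  {b,n,u,w} pairwise interfere (4-clique) ⇒ χ ≥ 4
  assign b→R0 i→R2 n→R1 u→R2 w→R3 z→R2 — no edge inside a register ⇒ χ ≤ 4
  χ = 4

Answer: 4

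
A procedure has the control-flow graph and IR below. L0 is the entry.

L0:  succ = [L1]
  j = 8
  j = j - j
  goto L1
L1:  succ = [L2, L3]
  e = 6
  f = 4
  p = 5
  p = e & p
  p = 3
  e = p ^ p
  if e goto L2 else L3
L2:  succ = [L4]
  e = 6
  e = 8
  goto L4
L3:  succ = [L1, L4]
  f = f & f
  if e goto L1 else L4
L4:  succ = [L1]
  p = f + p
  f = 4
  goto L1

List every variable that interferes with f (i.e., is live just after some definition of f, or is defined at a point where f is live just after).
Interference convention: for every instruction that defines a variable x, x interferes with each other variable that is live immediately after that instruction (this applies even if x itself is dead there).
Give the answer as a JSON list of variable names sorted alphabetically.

Per-block:
  L0 def {j} use ∅
  L1 def {e,f,p} use ∅
  L2 def {e} use ∅
  L3 def {f} use {e,f}
  L4 def {f,p} use {f,p}

Backward fixpoint:
  L0: in=∅ out=∅
  L1: in=∅ out={e,f,p}
  L2: in={f,p} out={f,p}
  L3: in={e,f,p} out={f,p}
  L4: in={f,p} out=∅

Conflict graph:
  e — {f,p}
  f — {e,p}
  j — ∅
  p — {e,f}

N(f) = ["e", "p"]

Answer: ["e", "p"]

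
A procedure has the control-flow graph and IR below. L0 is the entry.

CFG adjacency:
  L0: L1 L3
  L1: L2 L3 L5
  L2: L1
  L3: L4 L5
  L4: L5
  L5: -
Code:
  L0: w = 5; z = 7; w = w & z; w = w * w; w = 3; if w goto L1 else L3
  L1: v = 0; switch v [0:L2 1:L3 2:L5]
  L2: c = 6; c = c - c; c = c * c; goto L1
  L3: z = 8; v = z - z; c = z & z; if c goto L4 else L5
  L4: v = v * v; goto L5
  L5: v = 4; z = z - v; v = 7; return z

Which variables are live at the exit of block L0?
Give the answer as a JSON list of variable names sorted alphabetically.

Answer: ["z"]

Analysis:
Block summaries:
  L0: {w,z} / ∅
  L1: {v} / ∅
  L2: {c} / ∅
  L3: {c,v,z} / ∅
  L4: {v} / {v}
  L5: {v,z} / {z}

Backward fixpoint:
  L0 li=∅ lo={z}
  L1 li={z} lo={z}
  L2 li={z} lo={z}
  L3 li=∅ lo={v,z}
  L4 li={v,z} lo={z}
  L5 li={z} lo=∅

live-out(L0) = ["z"]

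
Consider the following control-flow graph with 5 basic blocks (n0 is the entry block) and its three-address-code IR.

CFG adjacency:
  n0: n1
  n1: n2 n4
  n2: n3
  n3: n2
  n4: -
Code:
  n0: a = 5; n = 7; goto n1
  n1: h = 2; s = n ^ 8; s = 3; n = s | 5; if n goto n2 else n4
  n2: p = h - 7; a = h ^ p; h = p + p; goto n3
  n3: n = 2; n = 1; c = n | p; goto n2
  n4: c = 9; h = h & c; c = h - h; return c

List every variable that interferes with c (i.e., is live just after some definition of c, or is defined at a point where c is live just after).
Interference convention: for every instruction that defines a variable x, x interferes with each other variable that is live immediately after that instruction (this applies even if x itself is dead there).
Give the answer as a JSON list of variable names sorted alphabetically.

def/use:
  n0: def={a,n} ue=∅
  n1: def={h,n,s} ue={n}
  n2: def={a,h,p} ue={h}
  n3: def={c,n} ue={p}
  n4: def={c,h} ue={h}

Liveness:
  n0: in=∅ out={n}
  n1: in={n} out={h}
  n2: in={h} out={h,p}
  n3: in={h,p} out={h}
  n4: in={h} out=∅

Interfere edges:
  a: {p}
  c: {h}
  h: {c,n,p,s}
  n: {h,p}
  p: {a,h,n}
  s: {h}

N(c) = ["h"]

Answer: ["h"]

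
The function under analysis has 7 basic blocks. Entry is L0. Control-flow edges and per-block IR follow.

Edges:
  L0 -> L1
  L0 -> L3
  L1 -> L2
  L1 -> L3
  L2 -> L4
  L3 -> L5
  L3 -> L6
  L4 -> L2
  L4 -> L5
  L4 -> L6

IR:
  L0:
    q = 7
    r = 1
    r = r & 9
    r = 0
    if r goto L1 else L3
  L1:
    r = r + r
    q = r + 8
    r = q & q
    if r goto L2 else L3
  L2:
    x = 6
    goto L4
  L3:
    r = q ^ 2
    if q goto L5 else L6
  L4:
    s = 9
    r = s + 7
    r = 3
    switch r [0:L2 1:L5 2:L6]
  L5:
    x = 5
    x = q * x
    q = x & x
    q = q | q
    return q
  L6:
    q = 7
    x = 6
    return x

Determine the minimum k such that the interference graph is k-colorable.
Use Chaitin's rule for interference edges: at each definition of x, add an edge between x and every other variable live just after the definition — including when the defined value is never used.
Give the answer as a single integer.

Answer: 2

Working:
Block summaries:
  L0: def={q,r} ue=∅
  L1: def={q,r} ue={r}
  L2: def={x} ue=∅
  L3: def={r} ue={q}
  L4: def={r,s} ue=∅
  L5: def={q,x} ue={q}
  L6: def={q,x} ue=∅

Backward fixpoint:
  L0 li=∅ lo={q,r}
  L1 li={r} lo={q}
  L2 li={q} lo={q}
  L3 li={q} lo={q}
  L4 li={q} lo={q}
  L5 li={q} lo=∅
  L6 li=∅ lo=∅

Conflict graph:
  q — {r,s,x}
  r — {q}
  s — {q}
  x — {q}

Registers:
  lower bound: {q,r} mutually conflict ⇒ χ ≥ 2
  assign q→c0 r→c1 s→c1 x→c1 — no edge inside a register ⇒ χ ≤ 2
  χ = 2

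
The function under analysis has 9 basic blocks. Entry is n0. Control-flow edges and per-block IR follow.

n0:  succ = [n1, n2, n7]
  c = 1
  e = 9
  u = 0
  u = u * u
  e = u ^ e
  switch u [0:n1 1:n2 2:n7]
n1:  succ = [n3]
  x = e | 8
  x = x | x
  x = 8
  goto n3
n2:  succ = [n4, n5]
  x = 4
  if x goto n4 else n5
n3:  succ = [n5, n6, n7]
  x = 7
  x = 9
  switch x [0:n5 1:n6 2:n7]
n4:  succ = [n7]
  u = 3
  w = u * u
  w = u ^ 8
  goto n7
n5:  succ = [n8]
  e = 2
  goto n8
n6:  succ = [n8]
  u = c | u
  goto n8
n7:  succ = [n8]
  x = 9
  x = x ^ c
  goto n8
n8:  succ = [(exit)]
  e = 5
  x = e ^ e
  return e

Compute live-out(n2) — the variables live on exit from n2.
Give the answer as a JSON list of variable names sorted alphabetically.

Per-block:
  n0: {c,e,u} / ∅
  n1: {x} / {e}
  n2: {x} / ∅
  n3: {x} / ∅
  n4: {u,w} / ∅
  n5: {e} / ∅
  n6: {u} / {c,u}
  n7: {x} / {c}
  n8: {e,x} / ∅

Backward fixpoint:
  live n0: ∅→{c,e,u}
  live n1: {c,e,u}→{c,u}
  live n2: {c}→{c}
  live n3: {c,u}→{c,u}
  live n4: {c}→{c}
  live n5: ∅→∅
  live n6: {c,u}→∅
  live n7: {c}→∅
  live n8: ∅→∅

live-out(n2) = ["c"]

Answer: ["c"]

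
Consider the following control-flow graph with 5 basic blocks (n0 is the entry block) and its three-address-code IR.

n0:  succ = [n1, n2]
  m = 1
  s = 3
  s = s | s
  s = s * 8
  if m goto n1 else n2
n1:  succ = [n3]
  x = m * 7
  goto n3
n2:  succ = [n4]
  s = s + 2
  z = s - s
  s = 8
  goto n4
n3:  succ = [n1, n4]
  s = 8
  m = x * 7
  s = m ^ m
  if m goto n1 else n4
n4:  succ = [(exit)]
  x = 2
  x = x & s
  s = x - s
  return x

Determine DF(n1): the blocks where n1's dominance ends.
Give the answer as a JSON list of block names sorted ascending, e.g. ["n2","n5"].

Answer: ["n1", "n4"]

Working:
idom tree: n1←n0 n2←n0 n3←n1 n4←n0
Join-block Dom:
  n1: preds {n0,n3}: {n0} ∩ {n0,n1,n3} = {n0}; idom=n0
  n4: preds {n2,n3}: {n0,n2} ∩ {n0,n1,n3} = {n0}; idom=n0

DF walk-up:
  join n1 pred n0: · stop@n0
  join n1 pred n3: n3→n1 stop@n0
  join n4 pred n2: n2 stop@n0
  join n4 pred n3: n3→n1 stop@n0
  n0 → ∅
  n1 → {n1,n4}
  n2 → {n4}
  n3 → {n1,n4}
  n4 → ∅

DF(n1) = ["n1", "n4"]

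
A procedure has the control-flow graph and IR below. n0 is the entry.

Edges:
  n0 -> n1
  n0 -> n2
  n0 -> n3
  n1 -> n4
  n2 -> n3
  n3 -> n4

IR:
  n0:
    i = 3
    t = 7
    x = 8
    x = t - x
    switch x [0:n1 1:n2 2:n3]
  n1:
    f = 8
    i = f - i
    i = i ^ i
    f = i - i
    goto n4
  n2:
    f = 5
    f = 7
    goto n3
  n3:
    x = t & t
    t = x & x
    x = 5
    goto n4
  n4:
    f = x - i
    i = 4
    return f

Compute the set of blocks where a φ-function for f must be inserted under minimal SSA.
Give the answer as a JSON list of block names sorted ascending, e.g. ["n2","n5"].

Answer: ["n3", "n4"]

Working:
idom tree: n1←n0 n2←n0 n3←n0 n4←n0
Dom at joins:
  n3: preds {n0,n2}: {n0} ∩ {n0,n2} = {n0}; idom=n0
  n4: preds {n1,n3}: {n0,n1} ∩ {n0,n3} = {n0}; idom=n0

DF walk-up:
  join n3 pred n0: · stop@n0
  join n3 pred n2: n2 stop@n0
  join n4 pred n1: n1 stop@n0
  join n4 pred n3: n3 stop@n0
  DF(n0)=∅
  DF(n1)={n4}
  DF(n2)={n3}
  DF(n3)={n4}
  DF(n4)=∅

φ for f: defs {n1,n2,n4}
  DF⁺ = {n3,n4}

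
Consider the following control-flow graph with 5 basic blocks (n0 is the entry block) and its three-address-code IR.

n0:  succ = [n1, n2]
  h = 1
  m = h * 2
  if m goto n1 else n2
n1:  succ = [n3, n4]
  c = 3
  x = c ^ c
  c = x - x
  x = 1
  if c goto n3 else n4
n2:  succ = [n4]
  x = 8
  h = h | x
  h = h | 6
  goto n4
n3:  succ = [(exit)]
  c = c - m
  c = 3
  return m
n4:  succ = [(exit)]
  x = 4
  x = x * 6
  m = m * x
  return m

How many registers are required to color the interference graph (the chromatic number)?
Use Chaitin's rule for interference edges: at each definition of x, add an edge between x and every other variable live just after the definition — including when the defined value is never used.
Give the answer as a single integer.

Answer: 3

Derivation:
Block summaries:
  n0 def {h,m} use ∅
  n1 def {c,x} use ∅
  n2 def {h,x} use {h}
  n3 def {c} use {c,m}
  n4 def {m,x} use {m}

Live sets:
  n0: in=∅ out={h,m}
  n1: in={m} out={c,m}
  n2: in={h,m} out={m}
  n3: in={c,m} out=∅
  n4: in={m} out=∅

Interference:
  c — {m,x}
  h — {m,x}
  m — {c,h,x}
  x — {c,h,m}

Chromatic number:
  clique {c,m,x} ⇒ need ≥ 3
  assign c→c2 h→c2 m→c0 x→c1 — no edge inside a register ⇒ χ ≤ 3
  χ = 3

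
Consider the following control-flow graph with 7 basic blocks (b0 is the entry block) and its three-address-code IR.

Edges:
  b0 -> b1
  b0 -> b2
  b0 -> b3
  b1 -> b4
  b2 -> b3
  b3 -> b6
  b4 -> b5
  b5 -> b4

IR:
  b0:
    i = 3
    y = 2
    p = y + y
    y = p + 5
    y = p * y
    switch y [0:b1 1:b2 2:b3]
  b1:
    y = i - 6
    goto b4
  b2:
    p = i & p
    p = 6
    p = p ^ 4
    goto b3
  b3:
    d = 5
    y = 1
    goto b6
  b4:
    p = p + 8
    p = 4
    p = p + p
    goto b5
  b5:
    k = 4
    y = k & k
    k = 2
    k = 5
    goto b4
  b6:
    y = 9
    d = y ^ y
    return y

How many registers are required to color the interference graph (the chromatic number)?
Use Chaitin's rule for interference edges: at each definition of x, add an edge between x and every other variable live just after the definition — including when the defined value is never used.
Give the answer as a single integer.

def/use:
  b0: {i,p,y} / ∅
  b1: {y} / {i}
  b2: {p} / {i,p}
  b3: {d,y} / ∅
  b4: {p} / {p}
  b5: {k,y} / ∅
  b6: {d,y} / ∅

Liveness:
  b0: in=∅ out={i,p}
  b1: in={i,p} out={p}
  b2: in={i,p} out=∅
  b3: in=∅ out=∅
  b4: in={p} out={p}
  b5: in={p} out={p}
  b6: in=∅ out=∅

Interference:
  d↔{y}
  i↔{p,y}
  k↔{p}
  p↔{i,k,y}
  y↔{d,i,p}

Colouring:
  clique {i,p,y} ⇒ need ≥ 3
  3-colouring: r0={d,p}  r1={k,y}  r2={i}
  χ = 3

Answer: 3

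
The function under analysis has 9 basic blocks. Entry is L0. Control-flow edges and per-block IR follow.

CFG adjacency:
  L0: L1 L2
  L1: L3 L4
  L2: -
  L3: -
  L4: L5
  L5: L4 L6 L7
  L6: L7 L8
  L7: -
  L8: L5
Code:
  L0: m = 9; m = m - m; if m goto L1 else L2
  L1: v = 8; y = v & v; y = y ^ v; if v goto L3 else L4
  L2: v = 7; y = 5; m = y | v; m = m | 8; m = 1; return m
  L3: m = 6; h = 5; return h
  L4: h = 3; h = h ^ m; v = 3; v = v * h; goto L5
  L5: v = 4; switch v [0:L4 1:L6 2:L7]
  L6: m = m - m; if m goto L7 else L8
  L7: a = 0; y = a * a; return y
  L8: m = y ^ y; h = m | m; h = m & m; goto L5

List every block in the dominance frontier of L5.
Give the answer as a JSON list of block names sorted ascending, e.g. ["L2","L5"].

Answer: ["L4", "L5"]

Analysis:
idom tree: L1←L0 L2←L0 L3←L1 L4←L1 L5←L4 L6←L5 L7←L5 L8←L6
Dom at joins:
  L4: preds {L1,L5}: {L0,L1} ∩ {L0,L1,L4,L5} = {L0,L1}; idom=L1
  L5: preds {L4,L8}: {L0,L1,L4} ∩ {L0,L1,L4,L5,L6,L8} = {L0,L1,L4}; idom=L4
  L7: preds {L5,L6}: {L0,L1,L4,L5} ∩ {L0,L1,L4,L5,L6} = {L0,L1,L4,L5}; idom=L5

DF walk-up:
  L4←L1: walk · to L1
  L4←L5: walk L5→L4 to L1
  L5←L4: walk · to L4
  L5←L8: walk L8→L6→L5 to L4
  L7←L5: walk · to L5
  L7←L6: walk L6 to L5
  L0: DF=∅
  L1: DF=∅
  L2: DF=∅
  L3: DF=∅
  L4: DF={L4}
  L5: DF={L4,L5}
  L6: DF={L5,L7}
  L7: DF=∅
  L8: DF={L5}

DF(L5) = ["L4", "L5"]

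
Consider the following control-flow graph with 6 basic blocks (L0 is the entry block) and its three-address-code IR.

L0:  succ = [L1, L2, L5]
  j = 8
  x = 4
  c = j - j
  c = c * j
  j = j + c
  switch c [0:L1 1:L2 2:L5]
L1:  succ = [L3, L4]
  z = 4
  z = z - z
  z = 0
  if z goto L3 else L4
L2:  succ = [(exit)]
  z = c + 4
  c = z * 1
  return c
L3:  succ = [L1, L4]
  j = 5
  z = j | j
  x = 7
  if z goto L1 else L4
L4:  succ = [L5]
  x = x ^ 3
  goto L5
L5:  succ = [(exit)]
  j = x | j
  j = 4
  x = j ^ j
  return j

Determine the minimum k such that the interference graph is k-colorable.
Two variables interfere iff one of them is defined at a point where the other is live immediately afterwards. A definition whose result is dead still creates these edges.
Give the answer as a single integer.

Block summaries:
  L0 def {c,j,x} use ∅
  L1 def {z} use ∅
  L2 def {c,z} use {c}
  L3 def {j,x,z} use ∅
  L4 def {x} use {x}
  L5 def {j,x} use {j,x}

Live sets:
  L0 li=∅ lo={c,j,x}
  L1 li={j,x} lo={j,x}
  L2 li={c} lo=∅
  L3 li=∅ lo={j,x}
  L4 li={j,x} lo={j,x}
  L5 li={j,x} lo=∅

Conflict graph:
  c↔{j,x}
  j↔{c,x,z}
  x↔{c,j,z}
  z↔{j,x}

Colouring:
  lower bound: {c,j,x} mutually conflict ⇒ χ ≥ 3
  assign c→R2 j→R0 x→R1 z→R2 — no edge inside a register ⇒ χ ≤ 3
  χ = 3

Answer: 3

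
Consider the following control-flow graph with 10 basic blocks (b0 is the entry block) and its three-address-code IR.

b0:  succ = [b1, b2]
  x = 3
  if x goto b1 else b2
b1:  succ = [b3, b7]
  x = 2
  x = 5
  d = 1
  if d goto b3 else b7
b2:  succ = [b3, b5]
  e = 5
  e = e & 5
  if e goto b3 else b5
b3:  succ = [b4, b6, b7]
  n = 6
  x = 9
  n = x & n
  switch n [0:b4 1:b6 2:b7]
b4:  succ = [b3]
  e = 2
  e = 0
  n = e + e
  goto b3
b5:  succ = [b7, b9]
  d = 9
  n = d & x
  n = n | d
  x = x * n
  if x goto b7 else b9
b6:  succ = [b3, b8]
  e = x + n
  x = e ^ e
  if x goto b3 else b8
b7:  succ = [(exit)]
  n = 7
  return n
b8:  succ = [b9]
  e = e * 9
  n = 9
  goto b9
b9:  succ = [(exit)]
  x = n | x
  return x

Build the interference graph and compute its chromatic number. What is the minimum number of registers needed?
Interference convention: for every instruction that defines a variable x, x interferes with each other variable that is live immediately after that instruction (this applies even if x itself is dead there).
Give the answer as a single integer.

Answer: 3

Derivation:
def/use:
  b0: {x} / ∅
  b1: {d,x} / ∅
  b2: {e} / ∅
  b3: {n,x} / ∅
  b4: {e,n} / ∅
  b5: {d,n,x} / {x}
  b6: {e,x} / {n,x}
  b7: {n} / ∅
  b8: {e,n} / {e}
  b9: {x} / {n,x}

Backward fixpoint:
  live b0: ∅→{x}
  live b1: ∅→∅
  live b2: {x}→{x}
  live b3: ∅→{n,x}
  live b4: ∅→∅
  live b5: {x}→{n,x}
  live b6: {n,x}→{e,x}
  live b7: ∅→∅
  live b8: {e,x}→{n,x}
  live b9: {n,x}→∅

Interfere edges:
  d: {n,x}
  e: {x}
  n: {d,x}
  x: {d,e,n}

Registers:
  clique {d,n,x} ⇒ need ≥ 3
  assign d→r1 e→r1 n→r2 x→r0 — no edge inside a register ⇒ χ ≤ 3
  χ = 3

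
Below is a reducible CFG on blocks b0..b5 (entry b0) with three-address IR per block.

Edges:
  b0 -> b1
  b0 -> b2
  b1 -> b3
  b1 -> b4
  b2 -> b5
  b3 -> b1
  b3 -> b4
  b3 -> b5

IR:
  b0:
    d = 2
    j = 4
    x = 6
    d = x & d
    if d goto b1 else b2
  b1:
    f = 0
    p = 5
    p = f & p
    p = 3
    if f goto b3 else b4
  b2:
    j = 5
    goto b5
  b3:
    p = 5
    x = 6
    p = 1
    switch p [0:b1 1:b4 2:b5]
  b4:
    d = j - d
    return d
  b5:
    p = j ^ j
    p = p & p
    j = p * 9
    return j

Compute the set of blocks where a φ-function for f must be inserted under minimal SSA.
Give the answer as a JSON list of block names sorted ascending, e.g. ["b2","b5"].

Answer: ["b1", "b5"]

Working:
idom tree: b1←b0 b2←b0 b3←b1 b4←b1 b5←b0
Dom at joins:
  b1: preds {b0,b3}: {b0} ∩ {b0,b1,b3} = {b0}; idom=b0
  b4: preds {b1,b3}: {b0,b1} ∩ {b0,b1,b3} = {b0,b1}; idom=b1
  b5: preds {b2,b3}: {b0,b2} ∩ {b0,b1,b3} = {b0}; idom=b0

DF walk-up:
  b1←b0: walk · to b0
  b1←b3: walk b3→b1 to b0
  b4←b1: walk · to b1
  b4←b3: walk b3 to b1
  b5←b2: walk b2 to b0
  b5←b3: walk b3→b1 to b0
  b0: DF=∅
  b1: DF={b1,b5}
  b2: DF={b5}
  b3: DF={b1,b4,b5}
  b4: DF=∅
  b5: DF=∅

φ for f: defs {b1}
  DF⁺ = {b1,b5}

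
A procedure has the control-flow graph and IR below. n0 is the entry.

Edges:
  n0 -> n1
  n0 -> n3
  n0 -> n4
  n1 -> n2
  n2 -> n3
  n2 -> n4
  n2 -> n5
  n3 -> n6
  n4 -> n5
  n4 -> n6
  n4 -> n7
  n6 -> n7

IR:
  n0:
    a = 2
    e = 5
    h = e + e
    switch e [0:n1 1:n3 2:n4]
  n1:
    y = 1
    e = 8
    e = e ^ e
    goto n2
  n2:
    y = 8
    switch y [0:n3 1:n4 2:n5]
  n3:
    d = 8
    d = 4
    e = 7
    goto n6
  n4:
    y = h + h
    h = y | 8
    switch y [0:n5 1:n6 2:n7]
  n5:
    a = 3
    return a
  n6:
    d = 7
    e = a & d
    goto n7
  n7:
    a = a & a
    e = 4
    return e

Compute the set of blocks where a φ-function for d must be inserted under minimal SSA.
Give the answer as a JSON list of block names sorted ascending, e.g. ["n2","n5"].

Answer: ["n6", "n7"]

Derivation:
idom tree: n1←n0 n2←n1 n3←n0 n4←n0 n5←n0 n6←n0 n7←n0
Dom∩ at merges:
  n3: preds {n0,n2}: {n0} ∩ {n0,n1,n2} = {n0}; idom=n0
  n4: preds {n0,n2}: {n0} ∩ {n0,n1,n2} = {n0}; idom=n0
  n5: preds {n2,n4}: {n0,n1,n2} ∩ {n0,n4} = {n0}; idom=n0
  n6: preds {n3,n4}: {n0,n3} ∩ {n0,n4} = {n0}; idom=n0
  n7: preds {n4,n6}: {n0,n4} ∩ {n0,n6} = {n0}; idom=n0

DF walk-up:
  n3←n0: walk · to n0
  n3←n2: walk n2→n1 to n0
  n4←n0: walk · to n0
  n4←n2: walk n2→n1 to n0
  n5←n2: walk n2→n1 to n0
  n5←n4: walk n4 to n0
  n6←n3: walk n3 to n0
  n6←n4: walk n4 to n0
  n7←n4: walk n4 to n0
  n7←n6: walk n6 to n0
  n0: DF=∅
  n1: DF={n3,n4,n5}
  n2: DF={n3,n4,n5}
  n3: DF={n6}
  n4: DF={n5,n6,n7}
  n5: DF=∅
  n6: DF={n7}
  n7: DF=∅

φ for d: defs {n3,n6}
  DF⁺ = {n6,n7}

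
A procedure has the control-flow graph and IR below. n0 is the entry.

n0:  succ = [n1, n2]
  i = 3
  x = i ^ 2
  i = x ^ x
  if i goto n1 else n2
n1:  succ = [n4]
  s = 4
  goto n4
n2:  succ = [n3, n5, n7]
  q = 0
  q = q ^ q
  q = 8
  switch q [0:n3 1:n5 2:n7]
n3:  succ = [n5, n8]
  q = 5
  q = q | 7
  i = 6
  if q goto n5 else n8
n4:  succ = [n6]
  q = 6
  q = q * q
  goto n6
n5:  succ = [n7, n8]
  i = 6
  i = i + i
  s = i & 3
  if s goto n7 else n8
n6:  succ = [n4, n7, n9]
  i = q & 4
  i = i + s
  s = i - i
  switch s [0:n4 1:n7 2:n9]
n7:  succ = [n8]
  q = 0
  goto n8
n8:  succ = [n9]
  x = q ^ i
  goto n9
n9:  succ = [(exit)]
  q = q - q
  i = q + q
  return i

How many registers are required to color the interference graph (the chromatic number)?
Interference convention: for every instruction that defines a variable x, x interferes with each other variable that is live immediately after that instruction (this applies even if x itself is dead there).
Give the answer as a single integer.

Answer: 3

Analysis:
Per-block:
  n0: def={i,x} ue=∅
  n1: def={s} ue=∅
  n2: def={q} ue=∅
  n3: def={i,q} ue=∅
  n4: def={q} ue=∅
  n5: def={i,s} ue=∅
  n6: def={i,s} ue={q,s}
  n7: def={q} ue=∅
  n8: def={x} ue={i,q}
  n9: def={i,q} ue={q}

Liveness:
  n0 li=∅ lo={i}
  n1 li=∅ lo={s}
  n2 li={i} lo={i,q}
  n3 li=∅ lo={i,q}
  n4 li={s} lo={q,s}
  n5 li={q} lo={i,q}
  n6 li={q,s} lo={i,q,s}
  n7 li={i} lo={i,q}
  n8 li={i,q} lo={q}
  n9 li={q} lo=∅

Conflict graph:
  i: {q,s}
  q: {i,s,x}
  s: {i,q}
  x: {q}

Registers:
  lower bound: {i,q,s} mutually conflict ⇒ χ ≥ 3
  assign i→R1 q→R0 s→R2 x→R1 — no edge inside a register ⇒ χ ≤ 3
  χ = 3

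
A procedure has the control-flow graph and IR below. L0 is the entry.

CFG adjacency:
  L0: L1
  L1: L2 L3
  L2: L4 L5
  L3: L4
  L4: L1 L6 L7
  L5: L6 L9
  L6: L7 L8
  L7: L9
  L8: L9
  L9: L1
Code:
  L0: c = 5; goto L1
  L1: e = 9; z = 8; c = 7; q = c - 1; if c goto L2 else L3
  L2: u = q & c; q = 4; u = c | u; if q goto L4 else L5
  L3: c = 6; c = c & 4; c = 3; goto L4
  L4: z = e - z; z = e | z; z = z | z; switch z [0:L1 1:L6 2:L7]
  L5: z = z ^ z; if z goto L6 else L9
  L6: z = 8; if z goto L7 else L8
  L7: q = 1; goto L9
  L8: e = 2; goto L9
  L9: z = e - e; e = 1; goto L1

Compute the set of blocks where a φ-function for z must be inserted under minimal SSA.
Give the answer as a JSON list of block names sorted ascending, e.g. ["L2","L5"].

Answer: ["L1", "L6", "L7", "L9"]

Working:
idom tree: L1←L0 L2←L1 L3←L1 L4←L1 L5←L2 L6←L1 L7←L1 L8←L6 L9←L1
Dom∩ at merges:
  L1: preds {L0,L4,L9}: {L0} ∩ {L0,L1,L4} ∩ {L0,L1,L9} = {L0}; idom=L0
  L4: preds {L2,L3}: {L0,L1,L2} ∩ {L0,L1,L3} = {L0,L1}; idom=L1
  L6: preds {L4,L5}: {L0,L1,L4} ∩ {L0,L1,L2,L5} = {L0,L1}; idom=L1
  L7: preds {L4,L6}: {L0,L1,L4} ∩ {L0,L1,L6} = {L0,L1}; idom=L1
  L9: preds {L5,L7,L8}: {L0,L1,L2,L5} ∩ {L0,L1,L7} ∩ {L0,L1,L6,L8} = {L0,L1}; idom=L1

DF derivation:
  L1←L0: walk · to L0
  L1←L4: walk L4→L1 to L0
  L1←L9: walk L9→L1 to L0
  L4←L2: walk L2 to L1
  L4←L3: walk L3 to L1
  L6←L4: walk L4 to L1
  L6←L5: walk L5→L2 to L1
  L7←L4: walk L4 to L1
  L7←L6: walk L6 to L1
  L9←L5: walk L5→L2 to L1
  L9←L7: walk L7 to L1
  L9←L8: walk L8→L6 to L1
  L0: DF=∅
  L1: DF={L1}
  L2: DF={L4,L6,L9}
  L3: DF={L4}
  L4: DF={L1,L6,L7}
  L5: DF={L6,L9}
  L6: DF={L7,L9}
  L7: DF={L9}
  L8: DF={L9}
  L9: DF={L1}

φ for z: defs {L1,L4,L5,L6,L9}
  DF⁺ = {L1,L6,L7,L9}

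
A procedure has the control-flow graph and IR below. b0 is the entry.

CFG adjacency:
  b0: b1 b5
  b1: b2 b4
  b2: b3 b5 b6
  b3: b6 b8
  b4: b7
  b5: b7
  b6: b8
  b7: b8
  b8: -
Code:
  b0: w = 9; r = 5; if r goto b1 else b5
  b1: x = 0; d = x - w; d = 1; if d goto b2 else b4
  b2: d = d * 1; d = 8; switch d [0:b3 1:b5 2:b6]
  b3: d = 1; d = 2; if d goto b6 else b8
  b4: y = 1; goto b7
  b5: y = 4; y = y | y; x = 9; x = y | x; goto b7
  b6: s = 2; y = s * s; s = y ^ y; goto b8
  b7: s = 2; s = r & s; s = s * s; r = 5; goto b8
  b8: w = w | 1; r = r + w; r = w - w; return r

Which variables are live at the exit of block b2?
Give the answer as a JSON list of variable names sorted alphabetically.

Block summaries:
  b0: def={r,w} ue=∅
  b1: def={d,x} ue={w}
  b2: def={d} ue={d}
  b3: def={d} ue=∅
  b4: def={y} ue=∅
  b5: def={x,y} ue=∅
  b6: def={s,y} ue=∅
  b7: def={r,s} ue={r}
  b8: def={r,w} ue={r,w}

Live sets:
  b0 li=∅ lo={r,w}
  b1 li={r,w} lo={d,r,w}
  b2 li={d,r,w} lo={r,w}
  b3 li={r,w} lo={r,w}
  b4 li={r,w} lo={r,w}
  b5 li={r,w} lo={r,w}
  b6 li={r,w} lo={r,w}
  b7 li={r,w} lo={r,w}
  b8 li={r,w} lo=∅

live-out(b2) = ["r", "w"]

Answer: ["r", "w"]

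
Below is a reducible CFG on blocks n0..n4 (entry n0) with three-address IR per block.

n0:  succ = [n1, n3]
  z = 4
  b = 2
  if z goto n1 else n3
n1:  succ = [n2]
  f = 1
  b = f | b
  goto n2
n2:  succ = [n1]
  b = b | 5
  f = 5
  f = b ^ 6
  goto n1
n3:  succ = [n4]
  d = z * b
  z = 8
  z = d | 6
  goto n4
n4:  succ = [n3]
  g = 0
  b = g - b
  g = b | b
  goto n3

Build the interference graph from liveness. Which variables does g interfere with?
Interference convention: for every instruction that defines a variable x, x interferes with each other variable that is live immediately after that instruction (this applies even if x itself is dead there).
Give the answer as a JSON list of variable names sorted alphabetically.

Answer: ["b", "z"]

Analysis:
Per-block:
  n0 def {b,z} use ∅
  n1 def {b,f} use {b}
  n2 def {b,f} use {b}
  n3 def {d,z} use {b,z}
  n4 def {b,g} use {b}

Liveness:
  live n0: ∅→{b,z}
  live n1: {b}→{b}
  live n2: {b}→{b}
  live n3: {b,z}→{b,z}
  live n4: {b,z}→{b,z}

Conflict graph:
  b — {d,f,g,z}
  d — {b,z}
  f — {b}
  g — {b,z}
  z — {b,d,g}

N(g) = ["b", "z"]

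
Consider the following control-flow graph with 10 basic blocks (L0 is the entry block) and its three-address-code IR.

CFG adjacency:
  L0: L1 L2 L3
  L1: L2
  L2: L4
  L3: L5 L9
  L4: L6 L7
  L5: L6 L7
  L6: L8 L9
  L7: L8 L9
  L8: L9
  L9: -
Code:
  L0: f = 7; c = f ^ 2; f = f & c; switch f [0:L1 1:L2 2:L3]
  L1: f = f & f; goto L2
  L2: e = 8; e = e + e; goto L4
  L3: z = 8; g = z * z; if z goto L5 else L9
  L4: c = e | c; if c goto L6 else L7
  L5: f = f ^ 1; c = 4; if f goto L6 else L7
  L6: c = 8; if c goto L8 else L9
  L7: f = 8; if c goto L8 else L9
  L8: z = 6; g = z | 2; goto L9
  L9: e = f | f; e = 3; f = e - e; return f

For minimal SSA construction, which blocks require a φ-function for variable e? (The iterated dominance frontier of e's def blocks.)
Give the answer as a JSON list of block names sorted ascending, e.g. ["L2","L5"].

Answer: ["L6", "L7", "L8", "L9"]

Derivation:
idom tree: L1←L0 L2←L0 L3←L0 L4←L2 L5←L3 L6←L0 L7←L0 L8←L0 L9←L0
Dom at joins:
  L2: preds {L0,L1}: {L0} ∩ {L0,L1} = {L0}; idom=L0
  L6: preds {L4,L5}: {L0,L2,L4} ∩ {L0,L3,L5} = {L0}; idom=L0
  L7: preds {L4,L5}: {L0,L2,L4} ∩ {L0,L3,L5} = {L0}; idom=L0
  L8: preds {L6,L7}: {L0,L6} ∩ {L0,L7} = {L0}; idom=L0
  L9: preds {L3,L6,L7,L8}: {L0,L3} ∩ {L0,L6} ∩ {L0,L7} ∩ {L0,L8} = {L0}; idom=L0

DF walk-up:
  join L2 pred L0: · stop@L0
  join L2 pred L1: L1 stop@L0
  join L6 pred L4: L4→L2 stop@L0
  join L6 pred L5: L5→L3 stop@L0
  join L7 pred L4: L4→L2 stop@L0
  join L7 pred L5: L5→L3 stop@L0
  join L8 pred L6: L6 stop@L0
  join L8 pred L7: L7 stop@L0
  join L9 pred L3: L3 stop@L0
  join L9 pred L6: L6 stop@L0
  join L9 pred L7: L7 stop@L0
  join L9 pred L8: L8 stop@L0
  DF(L0)=∅
  DF(L1)={L2}
  DF(L2)={L6,L7}
  DF(L3)={L6,L7,L9}
  DF(L4)={L6,L7}
  DF(L5)={L6,L7}
  DF(L6)={L8,L9}
  DF(L7)={L8,L9}
  DF(L8)={L9}
  DF(L9)=∅

φ for e: defs {L2,L9}
  DF⁺ = {L6,L7,L8,L9}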